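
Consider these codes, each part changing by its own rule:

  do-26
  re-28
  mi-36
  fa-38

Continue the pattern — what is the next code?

sol-46

Note: do, re, mi, fa → sol (runs through the solfège scale do→ti).
For the second component, alternating steps +2, +8, +2, +8, …: 26, 28, 36, 38 → 46.
Putting it together: sol-46.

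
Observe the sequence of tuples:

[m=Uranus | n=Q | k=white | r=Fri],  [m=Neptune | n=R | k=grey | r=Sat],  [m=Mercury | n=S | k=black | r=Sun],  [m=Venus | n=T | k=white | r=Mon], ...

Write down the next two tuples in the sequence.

[m=Earth | n=U | k=grey | r=Tue], [m=Mars | n=V | k=black | r=Wed]

M: Uranus, Neptune, Mercury, Venus → Earth → Mars (runs through the planets Mercury→Neptune).
For the n, letters move forward 1 place in the alphabet: Q, R, S, T → U → V.
K: repeats white → grey → black, so white, grey, black, white → grey → black.
R — runs through the weekdays Mon→Sun: Fri, Sat, Sun, Mon → Tue → Wed.
So the next two tuples are [m=Earth | n=U | k=grey | r=Tue] and [m=Mars | n=V | k=black | r=Wed].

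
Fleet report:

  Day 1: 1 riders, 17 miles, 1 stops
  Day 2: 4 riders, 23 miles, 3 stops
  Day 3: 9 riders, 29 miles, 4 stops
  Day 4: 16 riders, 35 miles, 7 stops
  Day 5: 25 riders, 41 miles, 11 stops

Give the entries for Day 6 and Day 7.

36 riders, 47 miles, 18 stops; 49 riders, 53 miles, 29 stops

Riders goes 1, 4, 9, 16, 25 → 36 → 49 (perfect squares: 1², 2², 3², …).
Miles — +6 each step: 17, 23, 29, 35, 41 → 47 → 53.
Stops: each term is the sum of the two before it; 1, 3, 4, 7, 11 → 18 → 29.
So the next two records are 36 riders, 47 miles, 18 stops and 49 riders, 53 miles, 29 stops.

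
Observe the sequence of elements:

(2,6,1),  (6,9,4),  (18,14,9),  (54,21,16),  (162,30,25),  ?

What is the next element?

For the first value, ×3 each step: 2, 6, 18, 54, 162 → 486.
For the second value, differences are 3, 5, 7, … (increasing by 2 each time): 6, 9, 14, 21, 30 → 41.
Third value: 1, 4, 9, 16, 25 → 36 (perfect squares: 1², 2², 3², …).
So the next element is (486,41,36).

(486,41,36)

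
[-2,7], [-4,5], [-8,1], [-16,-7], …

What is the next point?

First component: -2, -4, -8, -16 → -32 (×2 each step).
Second component: 7, 5, 1, -7 → -23 (always 9 more than the first component).
Combining the parts gives [-32,-23].

[-32,-23]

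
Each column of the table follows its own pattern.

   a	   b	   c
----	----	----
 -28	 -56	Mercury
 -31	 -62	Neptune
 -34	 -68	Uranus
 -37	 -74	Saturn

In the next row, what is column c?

Jupiter

Column c: Mercury, Neptune, Uranus, Saturn → Jupiter (runs backward through the planets Mercury→Neptune).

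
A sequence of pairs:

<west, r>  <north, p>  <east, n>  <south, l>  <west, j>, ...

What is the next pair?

<north, h>

Direction: repeats west → north → east → south, so west, north, east, south, west → north.
Letter — letters move back 2 places in the alphabet: r, p, n, l, j → h.
So the next pair is <north, h>.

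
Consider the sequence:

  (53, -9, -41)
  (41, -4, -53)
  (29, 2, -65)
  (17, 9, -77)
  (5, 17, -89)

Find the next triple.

For the first value, −12 each step: 53, 41, 29, 17, 5 → -7.
Second value — differences are 5, 6, 7, … (increasing by 1 each time): -9, -4, 2, 9, 17 → 26.
Third value: -41, -53, -65, -77, -89 → -101 (−12 each step).
So the next triple is (-7, 26, -101).

(-7, 26, -101)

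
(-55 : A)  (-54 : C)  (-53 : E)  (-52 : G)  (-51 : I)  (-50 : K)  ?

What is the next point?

First slot goes -55, -54, -53, -52, -51, -50 → -49 (+1 each step).
For the letter, letters move forward 2 places in the alphabet: A, C, E, G, I, K → M.
Combining the parts gives (-49 : M).

(-49 : M)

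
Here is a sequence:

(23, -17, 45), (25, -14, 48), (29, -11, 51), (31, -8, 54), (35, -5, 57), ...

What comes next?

(37, -2, 60)

First coordinate goes 23, 25, 29, 31, 35 → 37 (alternating steps +2, +4, +2, +4, …).
Second coordinate goes -17, -14, -11, -8, -5 → -2 (+3 each step).
Third coordinate: 45, 48, 51, 54, 57 → 60 (+3 each step).
So the next element is (37, -2, 60).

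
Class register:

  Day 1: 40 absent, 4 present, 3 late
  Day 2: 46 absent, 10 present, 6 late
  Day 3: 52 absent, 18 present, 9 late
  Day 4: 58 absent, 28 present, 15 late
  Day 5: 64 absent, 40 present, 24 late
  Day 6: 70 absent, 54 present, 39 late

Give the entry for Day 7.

76 absent, 70 present, 63 late

Absent: +6 each step, so 40, 46, 52, 58, 64, 70 → 76.
Present: differences are 6, 8, 10, … (increasing by 2 each time); 4, 10, 18, 28, 40, 54 → 70.
Late goes 3, 6, 9, 15, 24, 39 → 63 (each term is the sum of the two before it).
So the next row is 76 absent, 70 present, 63 late.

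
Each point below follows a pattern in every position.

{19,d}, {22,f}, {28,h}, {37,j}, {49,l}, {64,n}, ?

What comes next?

{82,p}

First entry — differences are 3, 6, 9, … (increasing by 3 each time): 19, 22, 28, 37, 49, 64 → 82.
For the letter, letters move forward 2 places in the alphabet: d, f, h, j, l, n → p.
So the next point is {82,p}.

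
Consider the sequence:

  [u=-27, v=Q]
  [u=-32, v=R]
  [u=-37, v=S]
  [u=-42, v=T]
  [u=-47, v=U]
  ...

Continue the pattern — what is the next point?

For the u, −5 each step: -27, -32, -37, -42, -47 → -52.
V goes Q, R, S, T, U → V (letters move forward 1 place in the alphabet).
Putting it together: [u=-52, v=V].

[u=-52, v=V]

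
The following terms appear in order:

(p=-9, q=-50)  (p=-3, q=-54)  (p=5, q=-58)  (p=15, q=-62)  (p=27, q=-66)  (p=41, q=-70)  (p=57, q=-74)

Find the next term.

(p=75, q=-78)

P: differences are 6, 8, 10, … (increasing by 2 each time); -9, -3, 5, 15, 27, 41, 57 → 75.
Q: -50, -54, -58, -62, -66, -70, -74 → -78 (−4 each step).
Putting it together: (p=75, q=-78).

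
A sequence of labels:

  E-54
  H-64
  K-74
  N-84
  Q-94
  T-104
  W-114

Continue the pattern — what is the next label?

Z-124

Letter: letters move forward 3 places in the alphabet, so E, H, K, N, Q, T, W → Z.
Second component: +10 each step, so 54, 64, 74, 84, 94, 104, 114 → 124.
So the next label is Z-124.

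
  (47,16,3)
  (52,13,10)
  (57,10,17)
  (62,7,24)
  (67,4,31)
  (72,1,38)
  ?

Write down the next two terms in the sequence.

(77,-2,45), (82,-5,52)

First component — +5 each step: 47, 52, 57, 62, 67, 72 → 77 → 82.
Second component: 16, 13, 10, 7, 4, 1 → -2 → -5 (−3 each step).
Third component: +7 each step; 3, 10, 17, 24, 31, 38 → 45 → 52.
Putting the parts together: (77,-2,45) and then (82,-5,52).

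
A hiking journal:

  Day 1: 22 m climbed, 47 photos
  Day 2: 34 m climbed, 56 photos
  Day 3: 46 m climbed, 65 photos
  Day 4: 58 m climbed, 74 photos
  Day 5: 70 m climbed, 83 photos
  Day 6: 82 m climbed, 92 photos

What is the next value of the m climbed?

For the m climbed, +12 each step: 22, 34, 46, 58, 70, 82 → 94.
Photos: +9 each step, so 47, 56, 65, 74, 83, 92 → 101.

94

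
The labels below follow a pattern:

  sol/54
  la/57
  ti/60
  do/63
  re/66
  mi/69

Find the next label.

Note — runs through the solfège scale do→ti: sol, la, ti, do, re, mi → fa.
Second component: 54, 57, 60, 63, 66, 69 → 72 (+3 each step).
Combining the parts gives fa/72.

fa/72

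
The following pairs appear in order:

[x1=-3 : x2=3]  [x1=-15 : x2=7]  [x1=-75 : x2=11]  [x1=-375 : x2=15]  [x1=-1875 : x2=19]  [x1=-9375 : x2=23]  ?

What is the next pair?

X1 — ×5 each step: -3, -15, -75, -375, -1875, -9375 → -46875.
X2 goes 3, 7, 11, 15, 19, 23 → 27 (+4 each step).
So the next pair is [x1=-46875 : x2=27].

[x1=-46875 : x2=27]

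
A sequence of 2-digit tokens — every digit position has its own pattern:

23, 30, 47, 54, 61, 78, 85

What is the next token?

92

First digit: +1 each step, mod 10; 2, 3, 4, 5, 6, 7, 8 → 9.
Second digit: 3, 0, 7, 4, 1, 8, 5 → 2 (−3 each step, mod 10).
Putting it together: 92.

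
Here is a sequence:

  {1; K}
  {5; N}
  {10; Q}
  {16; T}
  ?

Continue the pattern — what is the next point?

For the first slot, differences are 4, 5, 6, … (increasing by 1 each time): 1, 5, 10, 16 → 23.
For the letter, letters move forward 3 places in the alphabet: K, N, Q, T → W.
So the next point is {23; W}.

{23; W}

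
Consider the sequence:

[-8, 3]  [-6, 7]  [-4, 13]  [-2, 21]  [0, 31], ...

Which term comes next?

First slot — +2 each step: -8, -6, -4, -2, 0 → 2.
Second slot: differences are 4, 6, 8, … (increasing by 2 each time); 3, 7, 13, 21, 31 → 43.
Combining the parts gives [2, 43].

[2, 43]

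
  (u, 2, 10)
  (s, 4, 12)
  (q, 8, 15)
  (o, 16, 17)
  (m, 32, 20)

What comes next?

(k, 64, 22)

For the letter, letters move back 2 places in the alphabet: u, s, q, o, m → k.
For the second part, ×2 each step: 2, 4, 8, 16, 32 → 64.
Third part goes 10, 12, 15, 17, 20 → 22 (alternating steps +2, +3, +2, +3, …).
Combining the parts gives (k, 64, 22).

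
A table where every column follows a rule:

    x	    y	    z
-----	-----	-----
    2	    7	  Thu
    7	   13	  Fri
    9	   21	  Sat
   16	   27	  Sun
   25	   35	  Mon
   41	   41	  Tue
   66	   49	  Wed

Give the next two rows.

107  55  Thu; 173  63  Fri

Column x goes 2, 7, 9, 16, 25, 41, 66 → 107 → 173 (each term is the sum of the two before it).
Column y: alternating steps +6, +8, +6, +8, …; 7, 13, 21, 27, 35, 41, 49 → 55 → 63.
Column z goes Thu, Fri, Sat, Sun, Mon, Tue, Wed → Thu → Fri (runs through the weekdays Mon→Sun).
Putting the parts together: 107  55  Thu and then 173  63  Fri.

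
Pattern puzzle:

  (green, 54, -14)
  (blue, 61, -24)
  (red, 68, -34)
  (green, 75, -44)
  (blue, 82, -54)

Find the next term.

Colour goes green, blue, red, green, blue → red (repeats green → blue → red).
Second slot goes 54, 61, 68, 75, 82 → 89 (+7 each step).
For the third slot, −10 each step: -14, -24, -34, -44, -54 → -64.
Combining the parts gives (red, 89, -64).

(red, 89, -64)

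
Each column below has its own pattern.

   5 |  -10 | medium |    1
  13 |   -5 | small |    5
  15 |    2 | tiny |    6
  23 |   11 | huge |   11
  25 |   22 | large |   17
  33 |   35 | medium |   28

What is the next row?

First component: 5, 13, 15, 23, 25, 33 → 35 (alternating steps +8, +2, +8, +2, …).
Second component goes -10, -5, 2, 11, 22, 35 → 50 (differences are 5, 7, 9, … (increasing by 2 each time)).
For the size, repeats medium → small → tiny → huge → large: medium, small, tiny, huge, large, medium → small.
Fourth component: 1, 5, 6, 11, 17, 28 → 45 (each term is the sum of the two before it).
Putting it together: 35  50  small  45.

35  50  small  45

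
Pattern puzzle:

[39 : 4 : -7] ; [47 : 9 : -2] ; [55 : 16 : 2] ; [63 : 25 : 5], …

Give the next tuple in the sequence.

[71 : 36 : 7]

First slot — +8 each step: 39, 47, 55, 63 → 71.
Second slot: 4, 9, 16, 25 → 36 (perfect squares: 2², 3², 4², …).
Third slot: differences are 5, 4, 3, … (decreasing by 1 each time); -7, -2, 2, 5 → 7.
So the next tuple is [71 : 36 : 7].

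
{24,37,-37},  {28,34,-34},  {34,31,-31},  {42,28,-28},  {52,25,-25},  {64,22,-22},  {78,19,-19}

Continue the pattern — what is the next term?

{94,16,-16}

First coordinate: 24, 28, 34, 42, 52, 64, 78 → 94 (differences are 4, 6, 8, … (increasing by 2 each time)).
Second coordinate: −3 each step; 37, 34, 31, 28, 25, 22, 19 → 16.
Third coordinate — always the negative of the second coordinate: -37, -34, -31, -28, -25, -22, -19 → -16.
So the next term is {94,16,-16}.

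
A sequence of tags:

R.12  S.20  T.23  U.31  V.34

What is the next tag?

For the letter, letters move forward 1 place in the alphabet: R, S, T, U, V → W.
Second component: alternating steps +8, +3, +8, +3, …, so 12, 20, 23, 31, 34 → 42.
Combining the parts gives W.42.

W.42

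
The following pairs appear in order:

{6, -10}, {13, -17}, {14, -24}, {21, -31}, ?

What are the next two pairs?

{22, -38}, {29, -45}

First entry: 6, 13, 14, 21 → 22 → 29 (alternating steps +7, +1, +7, +1, …).
Second entry goes -10, -17, -24, -31 → -38 → -45 (−7 each step).
So the next two pairs are {22, -38} and {29, -45}.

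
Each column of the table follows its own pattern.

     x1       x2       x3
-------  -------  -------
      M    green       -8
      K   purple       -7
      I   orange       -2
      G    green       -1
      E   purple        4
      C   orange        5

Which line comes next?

Column x1: letters move back 2 places in the alphabet, so M, K, I, G, E, C → A.
Column x2: repeats green → purple → orange; green, purple, orange, green, purple, orange → green.
Column x3 — alternating steps +1, +5, +1, +5, …: -8, -7, -2, -1, 4, 5 → 10.
Combining the parts gives A  green  10.

A  green  10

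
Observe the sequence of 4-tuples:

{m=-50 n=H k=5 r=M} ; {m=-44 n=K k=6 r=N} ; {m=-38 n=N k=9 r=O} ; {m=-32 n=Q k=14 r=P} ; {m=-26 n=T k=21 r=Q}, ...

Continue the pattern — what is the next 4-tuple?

{m=-20 n=W k=30 r=R}

M goes -50, -44, -38, -32, -26 → -20 (+6 each step).
N goes H, K, N, Q, T → W (letters move forward 3 places in the alphabet).
K: differences are 1, 3, 5, … (increasing by 2 each time); 5, 6, 9, 14, 21 → 30.
R: letters move forward 1 place in the alphabet; M, N, O, P, Q → R.
Putting it together: {m=-20 n=W k=30 r=R}.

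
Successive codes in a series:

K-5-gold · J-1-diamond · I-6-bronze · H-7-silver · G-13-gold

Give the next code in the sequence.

F-20-diamond

Letter: letters move back 1 place in the alphabet; K, J, I, H, G → F.
Second component goes 5, 1, 6, 7, 13 → 20 (each term is the sum of the two before it).
Rank — repeats gold → diamond → bronze → silver: gold, diamond, bronze, silver, gold → diamond.
So the next code is F-20-diamond.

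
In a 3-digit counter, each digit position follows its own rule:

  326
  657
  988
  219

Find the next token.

First digit: +3 each step, mod 10, so 3, 6, 9, 2 → 5.
Second digit: +3 each step, mod 10, so 2, 5, 8, 1 → 4.
Third digit goes 6, 7, 8, 9 → 0 (+1 each step, mod 10).
Putting it together: 540.

540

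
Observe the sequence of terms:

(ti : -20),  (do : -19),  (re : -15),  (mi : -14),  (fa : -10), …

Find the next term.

(sol : -9)

Note: runs through the solfège scale do→ti, so ti, do, re, mi, fa → sol.
Second component — alternating steps +1, +4, +1, +4, …: -20, -19, -15, -14, -10 → -9.
Putting it together: (sol : -9).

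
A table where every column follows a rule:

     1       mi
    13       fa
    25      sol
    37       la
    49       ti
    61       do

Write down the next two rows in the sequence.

First component: 1, 13, 25, 37, 49, 61 → 73 → 85 (+12 each step).
Note: runs through the solfège scale do→ti; mi, fa, sol, la, ti, do → re → mi.
Putting the parts together: 73  re and then 85  mi.

73  re; 85  mi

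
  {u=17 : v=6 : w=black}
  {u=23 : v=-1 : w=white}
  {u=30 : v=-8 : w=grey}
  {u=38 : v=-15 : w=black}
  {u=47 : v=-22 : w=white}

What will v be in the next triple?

V — −7 each step: 6, -1, -8, -15, -22 → -29.

-29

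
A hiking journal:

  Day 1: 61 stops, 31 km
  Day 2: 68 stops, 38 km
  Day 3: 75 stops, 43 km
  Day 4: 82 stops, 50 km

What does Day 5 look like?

Stops — +7 each step: 61, 68, 75, 82 → 89.
Km: alternating steps +7, +5, +7, +5, …, so 31, 38, 43, 50 → 55.
So the next record is 89 stops, 55 km.

89 stops, 55 km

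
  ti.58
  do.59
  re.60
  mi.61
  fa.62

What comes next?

sol.63

Note: ti, do, re, mi, fa → sol (runs through the solfège scale do→ti).
Second component: +1 each step, so 58, 59, 60, 61, 62 → 63.
Combining the parts gives sol.63.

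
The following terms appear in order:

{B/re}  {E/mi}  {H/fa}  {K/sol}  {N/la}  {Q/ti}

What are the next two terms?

Letter goes B, E, H, K, N, Q → T → W (letters move forward 3 places in the alphabet).
Note: runs through the solfège scale do→ti; re, mi, fa, sol, la, ti → do → re.
So the next two terms are {T/do} and {W/re}.

{T/do}, {W/re}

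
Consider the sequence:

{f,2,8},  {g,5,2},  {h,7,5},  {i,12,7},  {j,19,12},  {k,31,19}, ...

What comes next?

Letter — letters move forward 1 place in the alphabet: f, g, h, i, j, k → l.
Second coordinate goes 2, 5, 7, 12, 19, 31 → 50 (each term is the sum of the two before it).
Third coordinate — always the previous value of the second coordinate: 8, 2, 5, 7, 12, 19 → 31.
Combining the parts gives {l,50,31}.

{l,50,31}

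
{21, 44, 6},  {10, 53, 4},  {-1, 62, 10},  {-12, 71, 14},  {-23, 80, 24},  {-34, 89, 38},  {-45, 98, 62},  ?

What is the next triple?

First value: −11 each step; 21, 10, -1, -12, -23, -34, -45 → -56.
Second value goes 44, 53, 62, 71, 80, 89, 98 → 107 (+9 each step).
Third value — each term is the sum of the two before it: 6, 4, 10, 14, 24, 38, 62 → 100.
Putting it together: {-56, 107, 100}.

{-56, 107, 100}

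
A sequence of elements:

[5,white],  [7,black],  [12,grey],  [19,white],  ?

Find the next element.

First entry goes 5, 7, 12, 19 → 31 (each term is the sum of the two before it).
Shade goes white, black, grey, white → black (repeats white → black → grey).
Combining the parts gives [31,black].

[31,black]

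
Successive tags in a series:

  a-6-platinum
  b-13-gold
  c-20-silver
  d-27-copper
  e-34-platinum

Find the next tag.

Letter goes a, b, c, d, e → f (letters move forward 1 place in the alphabet).
For the second component, +7 each step: 6, 13, 20, 27, 34 → 41.
Metal — repeats platinum → gold → silver → copper: platinum, gold, silver, copper, platinum → gold.
Combining the parts gives f-41-gold.

f-41-gold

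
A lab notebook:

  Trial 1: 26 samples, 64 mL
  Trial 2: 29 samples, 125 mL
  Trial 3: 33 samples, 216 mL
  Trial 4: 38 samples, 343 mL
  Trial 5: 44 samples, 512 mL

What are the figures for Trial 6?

51 samples, 729 mL

Samples — differences are 3, 4, 5, … (increasing by 1 each time): 26, 29, 33, 38, 44 → 51.
ML: 64, 125, 216, 343, 512 → 729 (perfect cubes: 4³, 5³, 6³, …).
Putting it together: 51 samples, 729 mL.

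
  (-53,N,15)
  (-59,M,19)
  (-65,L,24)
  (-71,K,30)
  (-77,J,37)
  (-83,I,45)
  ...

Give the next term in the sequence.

(-89,H,54)

First slot: -53, -59, -65, -71, -77, -83 → -89 (−6 each step).
Letter — letters move back 1 place in the alphabet: N, M, L, K, J, I → H.
Third slot: differences are 4, 5, 6, … (increasing by 1 each time); 15, 19, 24, 30, 37, 45 → 54.
So the next term is (-89,H,54).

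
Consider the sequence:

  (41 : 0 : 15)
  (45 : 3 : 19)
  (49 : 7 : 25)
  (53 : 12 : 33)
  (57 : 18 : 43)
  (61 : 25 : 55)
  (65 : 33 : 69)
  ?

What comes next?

(69 : 42 : 85)

For the first part, +4 each step: 41, 45, 49, 53, 57, 61, 65 → 69.
Second part: 0, 3, 7, 12, 18, 25, 33 → 42 (differences are 3, 4, 5, … (increasing by 1 each time)).
Third part — differences are 4, 6, 8, … (increasing by 2 each time): 15, 19, 25, 33, 43, 55, 69 → 85.
Putting it together: (69 : 42 : 85).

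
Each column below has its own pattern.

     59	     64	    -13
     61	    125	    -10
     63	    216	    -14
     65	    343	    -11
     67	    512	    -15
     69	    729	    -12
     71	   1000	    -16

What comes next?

For the first component, +2 each step: 59, 61, 63, 65, 67, 69, 71 → 73.
For the second component, perfect cubes: 4³, 5³, 6³, …: 64, 125, 216, 343, 512, 729, 1000 → 1331.
Third component: alternating steps +3, −4, +3, −4, …, so -13, -10, -14, -11, -15, -12, -16 → -13.
So the next line is 73  1331  -13.

73  1331  -13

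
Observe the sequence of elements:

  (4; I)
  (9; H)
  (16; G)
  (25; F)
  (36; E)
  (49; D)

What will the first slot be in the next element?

64

First slot: perfect squares: 2², 3², 4², …, so 4, 9, 16, 25, 36, 49 → 64.
Letter: I, H, G, F, E, D → C (letters move back 1 place in the alphabet).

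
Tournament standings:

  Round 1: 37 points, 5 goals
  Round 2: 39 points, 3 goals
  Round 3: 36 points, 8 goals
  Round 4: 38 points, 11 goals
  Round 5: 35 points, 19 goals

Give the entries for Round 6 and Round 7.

37 points, 30 goals; 34 points, 49 goals

For the points, alternating steps +2, −3, +2, −3, …: 37, 39, 36, 38, 35 → 37 → 34.
Goals: each term is the sum of the two before it, so 5, 3, 8, 11, 19 → 30 → 49.
Putting the parts together: 37 points, 30 goals and then 34 points, 49 goals.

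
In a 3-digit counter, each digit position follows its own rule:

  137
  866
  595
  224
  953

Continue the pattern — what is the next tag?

For the first digit, −3 each step, mod 10: 1, 8, 5, 2, 9 → 6.
Second digit: +3 each step, mod 10; 3, 6, 9, 2, 5 → 8.
Third digit: −1 each step, mod 10, so 7, 6, 5, 4, 3 → 2.
So the next tag is 682.

682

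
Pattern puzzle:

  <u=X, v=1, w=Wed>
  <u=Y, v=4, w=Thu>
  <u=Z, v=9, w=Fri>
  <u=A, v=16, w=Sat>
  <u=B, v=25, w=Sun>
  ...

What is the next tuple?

U: X, Y, Z, A, B → C (letters move forward 1 place in the alphabet, wrapping Z→A).
V goes 1, 4, 9, 16, 25 → 36 (perfect squares: 1², 2², 3², …).
W: Wed, Thu, Fri, Sat, Sun → Mon (runs through the weekdays Mon→Sun).
So the next tuple is <u=C, v=36, w=Mon>.

<u=C, v=36, w=Mon>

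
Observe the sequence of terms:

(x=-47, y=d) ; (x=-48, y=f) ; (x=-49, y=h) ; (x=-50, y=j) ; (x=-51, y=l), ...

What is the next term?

(x=-52, y=n)

For the x, −1 each step: -47, -48, -49, -50, -51 → -52.
Y: letters move forward 2 places in the alphabet, so d, f, h, j, l → n.
So the next term is (x=-52, y=n).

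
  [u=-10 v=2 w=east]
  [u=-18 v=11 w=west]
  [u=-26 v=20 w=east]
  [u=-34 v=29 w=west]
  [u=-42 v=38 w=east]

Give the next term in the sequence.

[u=-50 v=47 w=west]

U: -10, -18, -26, -34, -42 → -50 (−8 each step).
For the v, +9 each step: 2, 11, 20, 29, 38 → 47.
W goes east, west, east, west, east → west (alternates east ↔ west).
Putting it together: [u=-50 v=47 w=west].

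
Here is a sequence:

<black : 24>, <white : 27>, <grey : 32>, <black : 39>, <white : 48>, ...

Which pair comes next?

Shade: black, white, grey, black, white → grey (repeats black → white → grey).
Second component: differences are 3, 5, 7, … (increasing by 2 each time), so 24, 27, 32, 39, 48 → 59.
Putting it together: <grey : 59>.

<grey : 59>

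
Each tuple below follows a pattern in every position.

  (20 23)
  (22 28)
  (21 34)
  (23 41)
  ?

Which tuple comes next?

(22 49)

First value: alternating steps +2, −1, +2, −1, …, so 20, 22, 21, 23 → 22.
Second value — differences are 5, 6, 7, … (increasing by 1 each time): 23, 28, 34, 41 → 49.
So the next tuple is (22 49).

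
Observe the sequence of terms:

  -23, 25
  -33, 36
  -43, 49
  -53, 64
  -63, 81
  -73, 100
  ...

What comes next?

-83, 121

First slot — −10 each step: -23, -33, -43, -53, -63, -73 → -83.
Second slot: perfect squares: 5², 6², 7², …, so 25, 36, 49, 64, 81, 100 → 121.
So the next term is -83, 121.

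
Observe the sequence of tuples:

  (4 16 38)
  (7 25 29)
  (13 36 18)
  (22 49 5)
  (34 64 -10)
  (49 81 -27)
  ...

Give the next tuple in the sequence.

First part — differences are 3, 6, 9, … (increasing by 3 each time): 4, 7, 13, 22, 34, 49 → 67.
Second part: 16, 25, 36, 49, 64, 81 → 100 (perfect squares: 4², 5², 6², …).
Third part: 38, 29, 18, 5, -10, -27 → -46 (together with the second part always sums to 54).
Combining the parts gives (67 100 -46).

(67 100 -46)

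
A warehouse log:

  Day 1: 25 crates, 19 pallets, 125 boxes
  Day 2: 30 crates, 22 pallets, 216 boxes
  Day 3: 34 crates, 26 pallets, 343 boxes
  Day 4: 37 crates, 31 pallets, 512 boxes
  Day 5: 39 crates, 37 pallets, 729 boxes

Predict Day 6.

40 crates, 44 pallets, 1000 boxes

Crates goes 25, 30, 34, 37, 39 → 40 (differences are 5, 4, 3, … (decreasing by 1 each time)).
Pallets goes 19, 22, 26, 31, 37 → 44 (differences are 3, 4, 5, … (increasing by 1 each time)).
Boxes: perfect cubes: 5³, 6³, 7³, …, so 125, 216, 343, 512, 729 → 1000.
So the next line is 40 crates, 44 pallets, 1000 boxes.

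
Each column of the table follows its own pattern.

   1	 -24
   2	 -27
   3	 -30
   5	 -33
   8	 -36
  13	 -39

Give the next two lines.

21  -42; 34  -45

First component: each term is the sum of the two before it, so 1, 2, 3, 5, 8, 13 → 21 → 34.
Second component: −3 each step; -24, -27, -30, -33, -36, -39 → -42 → -45.
Putting the parts together: 21  -42 and then 34  -45.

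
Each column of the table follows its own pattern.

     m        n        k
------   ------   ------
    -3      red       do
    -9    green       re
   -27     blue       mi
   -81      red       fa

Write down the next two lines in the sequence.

Column m — ×3 each step: -3, -9, -27, -81 → -243 → -729.
For the column n, repeats red → green → blue: red, green, blue, red → green → blue.
Column k goes do, re, mi, fa → sol → la (runs through the solfège scale do→ti).
So the next two lines are -243  green  sol and -729  blue  la.

-243  green  sol; -729  blue  la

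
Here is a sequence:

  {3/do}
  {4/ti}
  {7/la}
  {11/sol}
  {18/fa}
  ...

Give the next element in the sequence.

First component goes 3, 4, 7, 11, 18 → 29 (each term is the sum of the two before it).
Note: runs backward through the solfège scale do→ti, so do, ti, la, sol, fa → mi.
Combining the parts gives {29/mi}.

{29/mi}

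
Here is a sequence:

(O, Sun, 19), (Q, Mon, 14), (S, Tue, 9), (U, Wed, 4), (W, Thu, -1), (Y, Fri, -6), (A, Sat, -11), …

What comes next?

Letter — letters move forward 2 places in the alphabet, wrapping Z→A: O, Q, S, U, W, Y, A → C.
Day: runs through the weekdays Mon→Sun; Sun, Mon, Tue, Wed, Thu, Fri, Sat → Sun.
Third part: −5 each step; 19, 14, 9, 4, -1, -6, -11 → -16.
Combining the parts gives (C, Sun, -16).

(C, Sun, -16)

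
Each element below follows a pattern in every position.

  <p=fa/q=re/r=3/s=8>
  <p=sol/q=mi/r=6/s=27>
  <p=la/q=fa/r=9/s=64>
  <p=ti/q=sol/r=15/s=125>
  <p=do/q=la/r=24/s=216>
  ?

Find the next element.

P: runs through the solfège scale do→ti, so fa, sol, la, ti, do → re.
For the q, runs through the solfège scale do→ti: re, mi, fa, sol, la → ti.
R: 3, 6, 9, 15, 24 → 39 (each term is the sum of the two before it).
S goes 8, 27, 64, 125, 216 → 343 (perfect cubes: 2³, 3³, 4³, …).
Combining the parts gives <p=re/q=ti/r=39/s=343>.

<p=re/q=ti/r=39/s=343>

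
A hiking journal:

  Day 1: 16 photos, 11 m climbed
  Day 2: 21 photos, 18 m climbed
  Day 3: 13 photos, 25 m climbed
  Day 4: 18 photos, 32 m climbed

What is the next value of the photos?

10

Photos goes 16, 21, 13, 18 → 10 (alternating steps +5, −8, +5, −8, …).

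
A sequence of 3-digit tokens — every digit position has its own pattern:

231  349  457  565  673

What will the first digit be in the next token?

7

For the first digit, +1 each step, mod 10: 2, 3, 4, 5, 6 → 7.
Second digit — +1 each step, mod 10: 3, 4, 5, 6, 7 → 8.
Third digit: −2 each step, mod 10, so 1, 9, 7, 5, 3 → 1.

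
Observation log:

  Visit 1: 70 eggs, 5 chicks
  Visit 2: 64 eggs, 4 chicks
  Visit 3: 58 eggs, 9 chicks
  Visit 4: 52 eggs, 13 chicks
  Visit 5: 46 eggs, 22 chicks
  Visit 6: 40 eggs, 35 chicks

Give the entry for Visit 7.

34 eggs, 57 chicks

Eggs: 70, 64, 58, 52, 46, 40 → 34 (−6 each step).
Chicks: each term is the sum of the two before it, so 5, 4, 9, 13, 22, 35 → 57.
Putting it together: 34 eggs, 57 chicks.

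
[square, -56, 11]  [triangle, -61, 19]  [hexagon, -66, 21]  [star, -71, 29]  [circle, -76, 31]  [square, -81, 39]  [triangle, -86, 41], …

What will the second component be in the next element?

-91

Second component: −5 each step; -56, -61, -66, -71, -76, -81, -86 → -91.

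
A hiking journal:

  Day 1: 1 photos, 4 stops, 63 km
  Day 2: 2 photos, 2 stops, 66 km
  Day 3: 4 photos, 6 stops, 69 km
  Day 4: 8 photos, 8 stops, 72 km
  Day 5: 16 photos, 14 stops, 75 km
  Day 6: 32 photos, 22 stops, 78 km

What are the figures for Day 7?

Photos: ×2 each step; 1, 2, 4, 8, 16, 32 → 64.
Stops goes 4, 2, 6, 8, 14, 22 → 36 (each term is the sum of the two before it).
Km: +3 each step, so 63, 66, 69, 72, 75, 78 → 81.
So the next record is 64 photos, 36 stops, 81 km.

64 photos, 36 stops, 81 km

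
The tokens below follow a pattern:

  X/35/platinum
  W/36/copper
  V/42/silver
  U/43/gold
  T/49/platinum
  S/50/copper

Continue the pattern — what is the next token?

Letter: letters move back 1 place in the alphabet, so X, W, V, U, T, S → R.
Second component: alternating steps +1, +6, +1, +6, …; 35, 36, 42, 43, 49, 50 → 56.
Metal: repeats platinum → copper → silver → gold, so platinum, copper, silver, gold, platinum, copper → silver.
Combining the parts gives R/56/silver.

R/56/silver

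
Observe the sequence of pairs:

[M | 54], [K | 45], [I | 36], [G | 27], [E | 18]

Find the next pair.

Letter: letters move back 2 places in the alphabet, so M, K, I, G, E → C.
For the second component, −9 each step: 54, 45, 36, 27, 18 → 9.
Combining the parts gives [C | 9].

[C | 9]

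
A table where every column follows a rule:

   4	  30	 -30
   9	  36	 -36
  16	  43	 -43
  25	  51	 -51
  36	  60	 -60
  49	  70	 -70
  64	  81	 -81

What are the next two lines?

81  93  -93; 100  106  -106

For the first component, perfect squares: 2², 3², 4², …: 4, 9, 16, 25, 36, 49, 64 → 81 → 100.
Second component goes 30, 36, 43, 51, 60, 70, 81 → 93 → 106 (differences are 6, 7, 8, … (increasing by 1 each time)).
Third component: -30, -36, -43, -51, -60, -70, -81 → -93 → -106 (always the negative of the second component).
Putting the parts together: 81  93  -93 and then 100  106  -106.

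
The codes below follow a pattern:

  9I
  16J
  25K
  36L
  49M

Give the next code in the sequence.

First component: perfect squares: 3², 4², 5², …; 9, 16, 25, 36, 49 → 64.
Letter: letters move forward 1 place in the alphabet; I, J, K, L, M → N.
So the next code is 64N.

64N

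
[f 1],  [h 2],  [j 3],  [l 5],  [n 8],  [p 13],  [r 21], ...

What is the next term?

[t 34]

For the letter, letters move forward 2 places in the alphabet: f, h, j, l, n, p, r → t.
Second part goes 1, 2, 3, 5, 8, 13, 21 → 34 (each term is the sum of the two before it).
So the next term is [t 34].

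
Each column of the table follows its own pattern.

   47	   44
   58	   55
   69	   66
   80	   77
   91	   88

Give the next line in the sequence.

First component: +11 each step; 47, 58, 69, 80, 91 → 102.
For the second component, always 3 less than the first component: 44, 55, 66, 77, 88 → 99.
Putting it together: 102  99.

102  99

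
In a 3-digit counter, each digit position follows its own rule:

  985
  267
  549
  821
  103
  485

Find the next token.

First digit goes 9, 2, 5, 8, 1, 4 → 7 (+3 each step, mod 10).
Second digit: −2 each step, mod 10; 8, 6, 4, 2, 0, 8 → 6.
Third digit — +2 each step, mod 10: 5, 7, 9, 1, 3, 5 → 7.
Putting it together: 767.

767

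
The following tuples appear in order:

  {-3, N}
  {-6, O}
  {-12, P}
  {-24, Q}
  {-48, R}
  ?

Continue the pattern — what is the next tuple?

First entry goes -3, -6, -12, -24, -48 → -96 (×2 each step).
For the letter, letters move forward 1 place in the alphabet: N, O, P, Q, R → S.
Combining the parts gives {-96, S}.

{-96, S}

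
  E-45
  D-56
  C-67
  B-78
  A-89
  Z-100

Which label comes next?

Letter: letters move back 1 place in the alphabet, wrapping A→Z; E, D, C, B, A, Z → Y.
Second component: +11 each step; 45, 56, 67, 78, 89, 100 → 111.
So the next label is Y-111.

Y-111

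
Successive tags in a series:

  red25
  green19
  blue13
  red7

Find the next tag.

Colour: red, green, blue, red → green (repeats red → green → blue).
Second component: −6 each step, so 25, 19, 13, 7 → 1.
Combining the parts gives green1.

green1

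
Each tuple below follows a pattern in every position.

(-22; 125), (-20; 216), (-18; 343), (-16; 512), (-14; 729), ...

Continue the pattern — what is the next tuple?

First slot — +2 each step: -22, -20, -18, -16, -14 → -12.
Second slot — perfect cubes: 5³, 6³, 7³, …: 125, 216, 343, 512, 729 → 1000.
Putting it together: (-12; 1000).

(-12; 1000)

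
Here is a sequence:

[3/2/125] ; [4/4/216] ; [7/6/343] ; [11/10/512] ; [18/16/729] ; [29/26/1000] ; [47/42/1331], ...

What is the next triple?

[76/68/1728]

First entry: each term is the sum of the two before it; 3, 4, 7, 11, 18, 29, 47 → 76.
Second entry: 2, 4, 6, 10, 16, 26, 42 → 68 (each term is the sum of the two before it).
Third entry: perfect cubes: 5³, 6³, 7³, …, so 125, 216, 343, 512, 729, 1000, 1331 → 1728.
So the next triple is [76/68/1728].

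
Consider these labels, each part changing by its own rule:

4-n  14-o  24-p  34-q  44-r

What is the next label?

For the first component, +10 each step: 4, 14, 24, 34, 44 → 54.
Letter: n, o, p, q, r → s (letters move forward 1 place in the alphabet).
Combining the parts gives 54-s.

54-s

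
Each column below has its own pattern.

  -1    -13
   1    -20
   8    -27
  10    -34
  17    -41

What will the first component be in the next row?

19

First component goes -1, 1, 8, 10, 17 → 19 (alternating steps +2, +7, +2, +7, …).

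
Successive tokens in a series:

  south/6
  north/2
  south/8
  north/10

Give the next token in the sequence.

Direction — alternates south ↔ north: south, north, south, north → south.
Second component: 6, 2, 8, 10 → 18 (each term is the sum of the two before it).
So the next token is south/18.

south/18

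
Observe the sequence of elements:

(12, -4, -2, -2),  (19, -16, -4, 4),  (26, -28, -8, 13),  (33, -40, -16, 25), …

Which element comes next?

First entry goes 12, 19, 26, 33 → 40 (+7 each step).
Second entry: −12 each step; -4, -16, -28, -40 → -52.
Third entry: ×2 each step, so -2, -4, -8, -16 → -32.
Fourth entry: differences are 6, 9, 12, … (increasing by 3 each time); -2, 4, 13, 25 → 40.
So the next element is (40, -52, -32, 40).

(40, -52, -32, 40)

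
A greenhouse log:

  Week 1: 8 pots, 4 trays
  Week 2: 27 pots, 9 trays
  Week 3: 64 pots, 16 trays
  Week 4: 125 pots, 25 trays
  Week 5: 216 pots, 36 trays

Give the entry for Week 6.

343 pots, 49 trays

Pots: perfect cubes: 2³, 3³, 4³, …, so 8, 27, 64, 125, 216 → 343.
Trays: 4, 9, 16, 25, 36 → 49 (perfect squares: 2², 3², 4², …).
Combining the parts gives 343 pots, 49 trays.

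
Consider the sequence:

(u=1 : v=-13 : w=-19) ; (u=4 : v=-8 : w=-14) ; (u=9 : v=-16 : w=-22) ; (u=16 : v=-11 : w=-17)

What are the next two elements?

For the u, perfect squares: 1², 2², 3², …: 1, 4, 9, 16 → 25 → 36.
V — alternating steps +5, −8, +5, −8, …: -13, -8, -16, -11 → -19 → -14.
W: always 6 less than the v, so -19, -14, -22, -17 → -25 → -20.
So the next two elements are (u=25 : v=-19 : w=-25) and (u=36 : v=-14 : w=-20).

(u=25 : v=-19 : w=-25), (u=36 : v=-14 : w=-20)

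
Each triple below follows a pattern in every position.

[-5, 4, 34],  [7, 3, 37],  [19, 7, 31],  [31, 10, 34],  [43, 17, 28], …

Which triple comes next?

First component: -5, 7, 19, 31, 43 → 55 (+12 each step).
Second component: each term is the sum of the two before it; 4, 3, 7, 10, 17 → 27.
Third component: 34, 37, 31, 34, 28 → 31 (alternating steps +3, −6, +3, −6, …).
Putting it together: [55, 27, 31].

[55, 27, 31]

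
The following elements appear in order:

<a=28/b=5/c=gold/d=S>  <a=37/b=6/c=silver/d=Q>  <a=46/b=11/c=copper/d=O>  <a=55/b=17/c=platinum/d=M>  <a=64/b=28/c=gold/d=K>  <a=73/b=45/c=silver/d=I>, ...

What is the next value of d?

G

D goes S, Q, O, M, K, I → G (letters move back 2 places in the alphabet).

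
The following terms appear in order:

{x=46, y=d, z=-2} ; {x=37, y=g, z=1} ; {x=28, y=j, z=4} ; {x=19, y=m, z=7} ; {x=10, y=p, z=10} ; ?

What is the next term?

{x=1, y=s, z=13}

X goes 46, 37, 28, 19, 10 → 1 (−9 each step).
For the y, letters move forward 3 places in the alphabet: d, g, j, m, p → s.
Z — +3 each step: -2, 1, 4, 7, 10 → 13.
So the next term is {x=1, y=s, z=13}.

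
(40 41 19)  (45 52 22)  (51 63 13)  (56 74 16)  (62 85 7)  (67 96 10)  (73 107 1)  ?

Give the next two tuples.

(78 118 4), (84 129 -5)

First slot: alternating steps +5, +6, +5, +6, …; 40, 45, 51, 56, 62, 67, 73 → 78 → 84.
For the second slot, +11 each step: 41, 52, 63, 74, 85, 96, 107 → 118 → 129.
Third slot: alternating steps +3, −9, +3, −9, …, so 19, 22, 13, 16, 7, 10, 1 → 4 → -5.
Putting the parts together: (78 118 4) and then (84 129 -5).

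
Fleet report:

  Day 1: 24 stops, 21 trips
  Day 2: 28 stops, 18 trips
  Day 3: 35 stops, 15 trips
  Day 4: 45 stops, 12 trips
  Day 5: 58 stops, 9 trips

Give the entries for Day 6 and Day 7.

Stops: differences are 4, 7, 10, … (increasing by 3 each time); 24, 28, 35, 45, 58 → 74 → 93.
Trips — −3 each step: 21, 18, 15, 12, 9 → 6 → 3.
So the next two lines are 74 stops, 6 trips and 93 stops, 3 trips.

74 stops, 6 trips; 93 stops, 3 trips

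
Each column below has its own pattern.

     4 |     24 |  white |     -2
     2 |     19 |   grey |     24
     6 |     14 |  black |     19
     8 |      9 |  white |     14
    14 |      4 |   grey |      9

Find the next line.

First component: each term is the sum of the two before it, so 4, 2, 6, 8, 14 → 22.
Second component — −5 each step: 24, 19, 14, 9, 4 → -1.
Shade: white, grey, black, white, grey → black (repeats white → grey → black).
Fourth component: always the previous value of the second component, so -2, 24, 19, 14, 9 → 4.
Putting it together: 22  -1  black  4.

22  -1  black  4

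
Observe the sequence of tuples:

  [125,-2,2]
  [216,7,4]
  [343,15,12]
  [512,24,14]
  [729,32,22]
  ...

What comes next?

First part — perfect cubes: 5³, 6³, 7³, …: 125, 216, 343, 512, 729 → 1000.
Second part: alternating steps +9, +8, +9, +8, …, so -2, 7, 15, 24, 32 → 41.
Third part: alternating steps +2, +8, +2, +8, …, so 2, 4, 12, 14, 22 → 24.
Combining the parts gives [1000,41,24].

[1000,41,24]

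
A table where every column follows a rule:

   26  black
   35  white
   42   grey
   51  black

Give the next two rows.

58  white; 67  grey

First component: alternating steps +9, +7, +9, +7, …; 26, 35, 42, 51 → 58 → 67.
Shade: repeats black → white → grey; black, white, grey, black → white → grey.
Putting the parts together: 58  white and then 67  grey.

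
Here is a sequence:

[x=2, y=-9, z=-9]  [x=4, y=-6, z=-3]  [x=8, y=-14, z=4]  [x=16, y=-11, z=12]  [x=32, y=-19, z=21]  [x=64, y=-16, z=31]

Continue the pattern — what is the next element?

[x=128, y=-24, z=42]

X: ×2 each step, so 2, 4, 8, 16, 32, 64 → 128.
Y: -9, -6, -14, -11, -19, -16 → -24 (alternating steps +3, −8, +3, −8, …).
Z: differences are 6, 7, 8, … (increasing by 1 each time), so -9, -3, 4, 12, 21, 31 → 42.
Putting it together: [x=128, y=-24, z=42].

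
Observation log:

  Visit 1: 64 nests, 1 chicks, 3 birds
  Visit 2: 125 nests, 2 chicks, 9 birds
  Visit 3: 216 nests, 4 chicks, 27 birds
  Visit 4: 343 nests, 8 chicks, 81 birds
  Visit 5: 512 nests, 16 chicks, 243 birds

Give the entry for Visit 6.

Nests — perfect cubes: 4³, 5³, 6³, …: 64, 125, 216, 343, 512 → 729.
For the chicks, ×2 each step: 1, 2, 4, 8, 16 → 32.
Birds: 3, 9, 27, 81, 243 → 729 (×3 each step).
So the next line is 729 nests, 32 chicks, 729 birds.

729 nests, 32 chicks, 729 birds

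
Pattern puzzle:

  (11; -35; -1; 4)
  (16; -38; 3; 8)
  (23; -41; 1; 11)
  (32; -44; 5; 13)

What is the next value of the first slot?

43

First slot: 11, 16, 23, 32 → 43 (differences are 5, 7, 9, … (increasing by 2 each time)).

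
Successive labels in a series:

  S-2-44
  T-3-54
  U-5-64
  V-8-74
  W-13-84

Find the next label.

X-21-94

Letter goes S, T, U, V, W → X (letters move forward 1 place in the alphabet).
For the second component, each term is the sum of the two before it: 2, 3, 5, 8, 13 → 21.
Third component: +10 each step, so 44, 54, 64, 74, 84 → 94.
Combining the parts gives X-21-94.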